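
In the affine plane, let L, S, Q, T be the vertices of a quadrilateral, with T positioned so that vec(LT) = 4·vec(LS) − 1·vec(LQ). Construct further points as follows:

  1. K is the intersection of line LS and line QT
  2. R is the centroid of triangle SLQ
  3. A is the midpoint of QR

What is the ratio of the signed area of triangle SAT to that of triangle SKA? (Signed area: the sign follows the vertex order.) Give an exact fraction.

[SAT]:[SKA] = -7/4

Assign L = (0, 0), S = (1, 0), Q = (0, 1), T = (4, -1) — the answer is frame-independent, so this choice is without loss of generality.
1. K is the intersection of line LS and line QT ⇒ K = (2, 0)
2. R is the centroid of triangle SLQ ⇒ R = (1/3, 1/3)
3. A is the midpoint of QR ⇒ A = (1/6, 2/3)
2·[SAT] = -7/6, 2·[SKA] = 2/3
[SAT]:[SKA] = -7/6:2/3 = -7/4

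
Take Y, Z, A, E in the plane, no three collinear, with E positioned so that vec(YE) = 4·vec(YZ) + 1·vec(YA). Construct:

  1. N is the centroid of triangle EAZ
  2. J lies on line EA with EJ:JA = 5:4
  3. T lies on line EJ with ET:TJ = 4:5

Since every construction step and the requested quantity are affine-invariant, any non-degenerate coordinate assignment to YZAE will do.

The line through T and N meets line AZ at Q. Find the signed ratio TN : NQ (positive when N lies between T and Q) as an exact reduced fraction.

TN:NQ = 34/27

Work in coordinates with Y = (0, 0), Z = (1, 0), A = (0, 1), E = (4, 1).
1. N is the centroid of triangle EAZ ⇒ N = (5/3, 2/3)
2. J lies on line EA with EJ:JA = 5:4 ⇒ J = (16/9, 1)
3. T lies on line EJ with ET:TJ = 4:5 ⇒ T = (244/81, 1)
line TN meets AZ at Q = (61/102, 41/102)
N = T + t·(Q−T) with t = 34/61, so TN:NQ = 34/61:27/61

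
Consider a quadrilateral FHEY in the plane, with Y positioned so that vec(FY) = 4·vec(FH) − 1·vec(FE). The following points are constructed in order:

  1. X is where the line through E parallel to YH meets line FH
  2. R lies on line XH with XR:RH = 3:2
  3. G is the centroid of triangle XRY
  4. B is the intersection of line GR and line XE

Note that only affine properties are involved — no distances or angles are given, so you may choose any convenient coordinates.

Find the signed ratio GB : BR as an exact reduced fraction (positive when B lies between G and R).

GB:BR = -8/9

Assign F = (0, 0), H = (1, 0), E = (0, 1), Y = (4, -1) — the answer is frame-independent, so this choice is without loss of generality.
1. X is where the line through E parallel to YH meets line FH ⇒ X = (3, 0)
2. R lies on line XH with XR:RH = 3:2 ⇒ R = (9/5, 0)
3. G is the centroid of triangle XRY ⇒ G = (44/15, -1/3)
4. B is the intersection of line GR and line XE ⇒ B = (12, -3)
B = G + t·(R−G) with t = -8, so GB:BR = t:(1−t) = -8:9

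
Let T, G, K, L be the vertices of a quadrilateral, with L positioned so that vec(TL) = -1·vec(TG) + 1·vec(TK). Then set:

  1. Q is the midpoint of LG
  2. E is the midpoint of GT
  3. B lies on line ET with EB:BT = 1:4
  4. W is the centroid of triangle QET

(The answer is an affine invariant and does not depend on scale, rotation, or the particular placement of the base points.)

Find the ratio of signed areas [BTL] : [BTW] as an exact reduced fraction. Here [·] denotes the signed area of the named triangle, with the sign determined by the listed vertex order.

[BTL]:[BTW] = 6

Assign T = (0, 0), G = (1, 0), K = (0, 1), L = (-1, 1) — the answer is frame-independent, so this choice is without loss of generality.
1. Q is the midpoint of LG ⇒ Q = (0, 1/2)
2. E is the midpoint of GT ⇒ E = (1/2, 0)
3. B lies on line ET with EB:BT = 1:4 ⇒ B = (2/5, 0)
4. W is the centroid of triangle QET ⇒ W = (1/6, 1/6)
2·[BTL] = -2/5, 2·[BTW] = -1/15
[BTL]:[BTW] = -2/5:-1/15 = 6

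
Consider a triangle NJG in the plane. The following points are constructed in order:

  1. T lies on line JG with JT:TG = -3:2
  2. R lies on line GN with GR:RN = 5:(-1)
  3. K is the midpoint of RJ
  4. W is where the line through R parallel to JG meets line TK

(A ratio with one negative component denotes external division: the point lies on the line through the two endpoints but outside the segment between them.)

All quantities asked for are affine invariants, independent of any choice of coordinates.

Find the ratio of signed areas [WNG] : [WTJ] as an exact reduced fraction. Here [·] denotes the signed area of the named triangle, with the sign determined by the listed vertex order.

Work in coordinates with N = (0, 0), J = (1, 0), G = (0, 1).
1. T lies on line JG with JT:TG = -3:2 ⇒ T = (-2, 3)
2. R lies on line GN with GR:RN = 5:(-1) ⇒ R = (0, -1/4)
3. K is the midpoint of RJ ⇒ K = (1/2, -1/8)
4. W is where the line through R parallel to JG meets line TK ⇒ W = (3, -13/4)
2·[WNG] = -3, 2·[WTJ] = -15/4
[WNG]:[WTJ] = -3:-15/4 = 4/5

[WNG]:[WTJ] = 4/5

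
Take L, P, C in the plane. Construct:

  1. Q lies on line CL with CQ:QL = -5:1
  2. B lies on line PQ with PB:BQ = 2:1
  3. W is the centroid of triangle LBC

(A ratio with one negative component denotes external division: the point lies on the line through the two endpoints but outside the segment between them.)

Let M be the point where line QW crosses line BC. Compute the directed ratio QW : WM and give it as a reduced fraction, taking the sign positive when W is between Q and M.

QW:WM = 11/4

Set L = (0, 0), P = (1, 0), C = (0, 1); any affine frame gives the same invariant.
1. Q lies on line CL with CQ:QL = -5:1 ⇒ Q = (0, -1/4)
2. B lies on line PQ with PB:BQ = 2:1 ⇒ B = (1/3, -1/6)
3. W is the centroid of triangle LBC ⇒ W = (1/9, 5/18)
line QW meets BC at M = (5/33, 31/66)
W = Q + t·(M−Q) with t = 11/15, so QW:WM = 11/15:4/15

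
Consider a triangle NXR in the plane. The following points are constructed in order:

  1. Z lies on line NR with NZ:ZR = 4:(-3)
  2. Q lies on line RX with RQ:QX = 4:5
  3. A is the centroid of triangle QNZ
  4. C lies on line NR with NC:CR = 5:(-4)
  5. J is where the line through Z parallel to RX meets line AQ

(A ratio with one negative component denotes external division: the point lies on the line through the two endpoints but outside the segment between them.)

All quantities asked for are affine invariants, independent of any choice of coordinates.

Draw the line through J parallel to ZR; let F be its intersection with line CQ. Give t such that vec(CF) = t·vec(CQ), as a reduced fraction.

Set N = (0, 0), X = (1, 0), R = (0, 1); any affine frame gives the same invariant.
1. Z lies on line NR with NZ:ZR = 4:(-3) ⇒ Z = (0, 4)
2. Q lies on line RX with RQ:QX = 4:5 ⇒ Q = (4/9, 5/9)
3. A is the centroid of triangle QNZ ⇒ A = (4/27, 41/27)
4. C lies on line NR with NC:CR = 5:(-4) ⇒ C = (0, 5)
5. J is where the line through Z parallel to RX meets line AQ ⇒ J = (-8/9, 44/9)
through J parallel to ZR: direction (0, -3); meets CQ at F = (-8/9, 125/9)
F = C + t·(Q−C) with t = -2

t = -2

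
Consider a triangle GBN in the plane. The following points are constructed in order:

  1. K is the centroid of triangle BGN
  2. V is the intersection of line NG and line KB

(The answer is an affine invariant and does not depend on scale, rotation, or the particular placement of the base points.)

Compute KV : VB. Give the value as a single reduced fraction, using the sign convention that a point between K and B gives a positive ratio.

KV:VB = -1/3

Set G = (0, 0), B = (1, 0), N = (0, 1); any affine frame gives the same invariant.
1. K is the centroid of triangle BGN ⇒ K = (1/3, 1/3)
2. V is the intersection of line NG and line KB ⇒ V = (0, 1/2)
V = K + t·(B−K) with t = -1/2, so KV:VB = t:(1−t) = -1/2:3/2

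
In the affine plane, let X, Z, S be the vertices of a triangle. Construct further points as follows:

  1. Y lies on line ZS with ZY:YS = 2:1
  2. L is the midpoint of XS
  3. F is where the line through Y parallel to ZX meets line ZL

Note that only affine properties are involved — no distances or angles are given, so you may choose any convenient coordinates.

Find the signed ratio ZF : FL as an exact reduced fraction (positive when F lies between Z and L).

ZF:FL = -4

Assign X = (0, 0), Z = (1, 0), S = (0, 1) — the answer is frame-independent, so this choice is without loss of generality.
1. Y lies on line ZS with ZY:YS = 2:1 ⇒ Y = (1/3, 2/3)
2. L is the midpoint of XS ⇒ L = (0, 1/2)
3. F is where the line through Y parallel to ZX meets line ZL ⇒ F = (-1/3, 2/3)
F = Z + t·(L−Z) with t = 4/3, so ZF:FL = t:(1−t) = 4/3:-1/3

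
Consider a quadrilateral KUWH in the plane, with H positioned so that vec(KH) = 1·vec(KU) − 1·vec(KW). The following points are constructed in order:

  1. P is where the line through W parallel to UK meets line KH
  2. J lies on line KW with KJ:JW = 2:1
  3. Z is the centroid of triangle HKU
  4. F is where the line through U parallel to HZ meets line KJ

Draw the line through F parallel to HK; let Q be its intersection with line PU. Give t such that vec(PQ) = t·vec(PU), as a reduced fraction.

t = 2

Choose coordinates K = (0, 0), U = (1, 0), W = (0, 1), H = (1, -1).
1. P is where the line through W parallel to UK meets line KH ⇒ P = (-1, 1)
2. J lies on line KW with KJ:JW = 2:1 ⇒ J = (0, 2/3)
3. Z is the centroid of triangle HKU ⇒ Z = (2/3, -1/3)
4. F is where the line through U parallel to HZ meets line KJ ⇒ F = (0, 2)
through F parallel to HK: direction (-1, 1); meets PU at Q = (3, -1)
Q = P + t·(U−P) with t = 2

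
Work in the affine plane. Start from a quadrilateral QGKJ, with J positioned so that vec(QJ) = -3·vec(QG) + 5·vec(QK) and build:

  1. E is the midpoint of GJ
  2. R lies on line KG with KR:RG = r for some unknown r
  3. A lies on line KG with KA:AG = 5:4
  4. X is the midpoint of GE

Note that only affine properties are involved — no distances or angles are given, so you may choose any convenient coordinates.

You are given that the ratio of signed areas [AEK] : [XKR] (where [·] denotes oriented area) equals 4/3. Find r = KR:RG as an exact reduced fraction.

Choose coordinates Q = (0, 0), G = (1, 0), K = (0, 1), J = (-3, 5).
1. E is the midpoint of GJ ⇒ E = (-1, 5/2)
2. With KR:RG = r, write λ = r/(r+1) so R = K + λ·(G−K); R is affine-linear in λ
3. A lies on line KG with KA:AG = 5:4 ⇒ A = (5/9, 4/9)
4. X is the midpoint of GE ⇒ X = (0, 5/4)
Every point depending on R is an affine combination of R and λ-independent points, so each such coordinate is linear in λ; the λ² term in each signed area is a multiple of (G−K)×(G−K) = 0, so 2·[AEK] and 2·[XKR] are each linear in λ. Evaluating at λ=0 and λ=1:
  2·[AEK] = 5/18,   2·[XKR] = 1/4·λ
So [AEK]:[XKR] = (5/18) / (1/4·λ). Setting this equal to 4/3:
  5/18 = 4/3·(1/4·λ)  ⇒  λ = 5/6
Then r = λ/(1−λ) = (5/6)/(1/6) = 5. Check: with r = 5, R = (5/6, 1/6) and [AEK]:[XKR] = 4/3 as required.

r = 5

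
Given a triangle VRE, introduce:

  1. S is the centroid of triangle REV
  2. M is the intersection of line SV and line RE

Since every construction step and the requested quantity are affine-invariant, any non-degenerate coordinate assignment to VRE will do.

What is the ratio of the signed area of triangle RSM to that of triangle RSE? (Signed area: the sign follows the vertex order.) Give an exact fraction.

Set V = (0, 0), R = (1, 0), E = (0, 1); any affine frame gives the same invariant.
1. S is the centroid of triangle REV ⇒ S = (1/3, 1/3)
2. M is the intersection of line SV and line RE ⇒ M = (1/2, 1/2)
2·[RSM] = -1/6, 2·[RSE] = -1/3
[RSM]:[RSE] = -1/6:-1/3 = 1/2

[RSM]:[RSE] = 1/2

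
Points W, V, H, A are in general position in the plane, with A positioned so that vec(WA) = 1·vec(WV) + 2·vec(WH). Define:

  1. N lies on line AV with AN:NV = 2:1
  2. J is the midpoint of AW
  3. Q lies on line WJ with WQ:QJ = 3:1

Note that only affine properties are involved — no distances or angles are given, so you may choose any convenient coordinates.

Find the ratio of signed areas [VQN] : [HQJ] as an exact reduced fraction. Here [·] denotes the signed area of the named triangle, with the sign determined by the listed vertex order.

Work in coordinates with W = (0, 0), V = (1, 0), H = (0, 1), A = (1, 2).
1. N lies on line AV with AN:NV = 2:1 ⇒ N = (1, 2/3)
2. J is the midpoint of AW ⇒ J = (1/2, 1)
3. Q lies on line WJ with WQ:QJ = 3:1 ⇒ Q = (3/8, 3/4)
2·[VQN] = -5/12, 2·[HQJ] = 1/8
[VQN]:[HQJ] = -5/12:1/8 = -10/3

[VQN]:[HQJ] = -10/3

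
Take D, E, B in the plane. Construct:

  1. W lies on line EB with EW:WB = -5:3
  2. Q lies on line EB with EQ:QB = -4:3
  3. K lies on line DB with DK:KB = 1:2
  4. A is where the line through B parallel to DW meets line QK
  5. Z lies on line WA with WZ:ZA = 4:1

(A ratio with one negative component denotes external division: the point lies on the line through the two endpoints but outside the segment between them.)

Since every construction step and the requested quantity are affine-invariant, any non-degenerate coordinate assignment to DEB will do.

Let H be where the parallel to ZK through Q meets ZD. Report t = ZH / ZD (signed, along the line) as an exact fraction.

t = -2/3

Set D = (0, 0), E = (1, 0), B = (0, 1); any affine frame gives the same invariant.
1. W lies on line EB with EW:WB = -5:3 ⇒ W = (-3/2, 5/2)
2. Q lies on line EB with EQ:QB = -4:3 ⇒ Q = (-3, 4)
3. K lies on line DB with DK:KB = 1:2 ⇒ K = (0, 1/3)
4. A is where the line through B parallel to DW meets line QK ⇒ A = (3/2, -3/2)
5. Z lies on line WA with WZ:ZA = 4:1 ⇒ Z = (9/10, -7/10)
through Q parallel to ZK: direction (-9/10, 31/30); meets ZD at H = (3/2, -7/6)
H = Z + t·(D−Z) with t = -2/3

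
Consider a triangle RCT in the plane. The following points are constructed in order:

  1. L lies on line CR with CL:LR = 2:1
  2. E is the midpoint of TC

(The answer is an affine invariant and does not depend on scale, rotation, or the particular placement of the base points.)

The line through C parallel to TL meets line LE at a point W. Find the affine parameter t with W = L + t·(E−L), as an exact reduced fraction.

t = 2

Choose coordinates R = (0, 0), C = (1, 0), T = (0, 1).
1. L lies on line CR with CL:LR = 2:1 ⇒ L = (1/3, 0)
2. E is the midpoint of TC ⇒ E = (1/2, 1/2)
through C parallel to TL: direction (1/3, -1); meets LE at W = (2/3, 1)
W = L + t·(E−L) with t = 2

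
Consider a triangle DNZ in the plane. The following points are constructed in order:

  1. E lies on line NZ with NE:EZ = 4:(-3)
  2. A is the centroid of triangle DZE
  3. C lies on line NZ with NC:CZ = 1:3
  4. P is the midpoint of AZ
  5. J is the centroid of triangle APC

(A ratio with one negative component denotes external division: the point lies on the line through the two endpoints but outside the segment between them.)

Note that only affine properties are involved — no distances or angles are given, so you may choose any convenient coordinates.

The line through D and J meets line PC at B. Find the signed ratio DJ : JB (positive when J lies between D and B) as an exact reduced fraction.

Choose coordinates D = (0, 0), N = (1, 0), Z = (0, 1).
1. E lies on line NZ with NE:EZ = 4:(-3) ⇒ E = (-3, 4)
2. A is the centroid of triangle DZE ⇒ A = (-1, 5/3)
3. C lies on line NZ with NC:CZ = 1:3 ⇒ C = (3/4, 1/4)
4. P is the midpoint of AZ ⇒ P = (-1/2, 4/3)
5. J is the centroid of triangle APC ⇒ J = (-1/4, 13/12)
line DJ meets PC at B = (-27/104, 9/8)
J = D + t·(B−D) with t = 26/27, so DJ:JB = 26/27:1/27

DJ:JB = 26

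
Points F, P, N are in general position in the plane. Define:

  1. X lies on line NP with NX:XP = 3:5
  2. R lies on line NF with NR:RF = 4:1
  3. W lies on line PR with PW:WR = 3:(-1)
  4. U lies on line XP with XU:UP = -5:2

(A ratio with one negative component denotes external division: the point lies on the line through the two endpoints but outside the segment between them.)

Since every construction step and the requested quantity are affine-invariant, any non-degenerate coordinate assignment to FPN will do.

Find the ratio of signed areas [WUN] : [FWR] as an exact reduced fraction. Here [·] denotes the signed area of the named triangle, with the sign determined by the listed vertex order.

Work in coordinates with F = (0, 0), P = (1, 0), N = (0, 1).
1. X lies on line NP with NX:XP = 3:5 ⇒ X = (3/8, 5/8)
2. R lies on line NF with NR:RF = 4:1 ⇒ R = (0, 1/5)
3. W lies on line PR with PW:WR = 3:(-1) ⇒ W = (-1/2, 3/10)
4. U lies on line XP with XU:UP = -5:2 ⇒ U = (17/12, -5/12)
2·[WUN] = 17/10, 2·[FWR] = -1/10
[WUN]:[FWR] = 17/10:-1/10 = -17

[WUN]:[FWR] = -17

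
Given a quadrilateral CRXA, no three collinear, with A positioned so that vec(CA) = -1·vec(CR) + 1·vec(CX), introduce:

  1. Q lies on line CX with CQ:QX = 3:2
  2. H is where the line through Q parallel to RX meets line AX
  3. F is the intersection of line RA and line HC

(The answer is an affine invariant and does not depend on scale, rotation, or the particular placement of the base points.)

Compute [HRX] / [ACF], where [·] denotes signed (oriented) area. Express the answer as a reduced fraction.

Assign C = (0, 0), R = (1, 0), X = (0, 1), A = (-1, 1) — the answer is frame-independent, so this choice is without loss of generality.
1. Q lies on line CX with CQ:QX = 3:2 ⇒ Q = (0, 3/5)
2. H is where the line through Q parallel to RX meets line AX ⇒ H = (-2/5, 1)
3. F is the intersection of line RA and line HC ⇒ F = (-1/4, 5/8)
2·[HRX] = 2/5, 2·[ACF] = 3/8
[HRX]:[ACF] = 2/5:3/8 = 16/15

[HRX]:[ACF] = 16/15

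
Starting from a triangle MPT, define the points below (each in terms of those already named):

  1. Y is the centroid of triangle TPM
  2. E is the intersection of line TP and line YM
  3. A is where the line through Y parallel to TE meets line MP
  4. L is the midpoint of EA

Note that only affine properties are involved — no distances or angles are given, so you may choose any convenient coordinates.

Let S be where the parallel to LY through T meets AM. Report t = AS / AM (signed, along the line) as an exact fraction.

Choose coordinates M = (0, 0), P = (1, 0), T = (0, 1).
1. Y is the centroid of triangle TPM ⇒ Y = (1/3, 1/3)
2. E is the intersection of line TP and line YM ⇒ E = (1/2, 1/2)
3. A is where the line through Y parallel to TE meets line MP ⇒ A = (2/3, 0)
4. L is the midpoint of EA ⇒ L = (7/12, 1/4)
through T parallel to LY: direction (-1/4, 1/12); meets AM at S = (3, 0)
S = A + t·(M−A) with t = -7/2

t = -7/2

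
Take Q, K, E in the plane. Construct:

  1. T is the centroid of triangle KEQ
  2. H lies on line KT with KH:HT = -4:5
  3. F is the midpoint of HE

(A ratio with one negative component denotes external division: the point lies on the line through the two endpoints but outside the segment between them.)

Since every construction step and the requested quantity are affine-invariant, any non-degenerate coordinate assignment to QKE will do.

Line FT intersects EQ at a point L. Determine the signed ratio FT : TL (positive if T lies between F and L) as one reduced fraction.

Assign Q = (0, 0), K = (1, 0), E = (0, 1) — the answer is frame-independent, so this choice is without loss of generality.
1. T is the centroid of triangle KEQ ⇒ T = (1/3, 1/3)
2. H lies on line KT with KH:HT = -4:5 ⇒ H = (11/3, -4/3)
3. F is the midpoint of HE ⇒ F = (11/6, -1/6)
line FT meets EQ at L = (0, 4/9)
T = F + t·(L−F) with t = 9/11, so FT:TL = 9/11:2/11

FT:TL = 9/2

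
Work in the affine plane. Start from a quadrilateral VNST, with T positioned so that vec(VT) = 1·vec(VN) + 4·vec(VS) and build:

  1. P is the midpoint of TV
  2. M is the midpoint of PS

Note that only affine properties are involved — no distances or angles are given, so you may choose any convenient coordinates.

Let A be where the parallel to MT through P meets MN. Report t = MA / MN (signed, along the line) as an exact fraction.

t = 1/12

Work in coordinates with V = (0, 0), N = (1, 0), S = (0, 1), T = (1, 4).
1. P is the midpoint of TV ⇒ P = (1/2, 2)
2. M is the midpoint of PS ⇒ M = (1/4, 3/2)
through P parallel to MT: direction (3/4, 5/2); meets MN at A = (5/16, 11/8)
A = M + t·(N−M) with t = 1/12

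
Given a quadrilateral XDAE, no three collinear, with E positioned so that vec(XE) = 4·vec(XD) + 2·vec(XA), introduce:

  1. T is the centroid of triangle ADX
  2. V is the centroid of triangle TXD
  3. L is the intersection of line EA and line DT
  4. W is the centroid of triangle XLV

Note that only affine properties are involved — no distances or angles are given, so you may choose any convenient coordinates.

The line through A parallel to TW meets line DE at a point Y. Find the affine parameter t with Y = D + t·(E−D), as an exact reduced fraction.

t = 23/41

Set X = (0, 0), D = (1, 0), A = (0, 1), E = (4, 2); any affine frame gives the same invariant.
1. T is the centroid of triangle ADX ⇒ T = (1/3, 1/3)
2. V is the centroid of triangle TXD ⇒ V = (4/9, 1/9)
3. L is the intersection of line EA and line DT ⇒ L = (-2/3, 5/6)
4. W is the centroid of triangle XLV ⇒ W = (-2/27, 17/54)
through A parallel to TW: direction (-11/27, -1/54); meets DE at Y = (110/41, 46/41)
Y = D + t·(E−D) with t = 23/41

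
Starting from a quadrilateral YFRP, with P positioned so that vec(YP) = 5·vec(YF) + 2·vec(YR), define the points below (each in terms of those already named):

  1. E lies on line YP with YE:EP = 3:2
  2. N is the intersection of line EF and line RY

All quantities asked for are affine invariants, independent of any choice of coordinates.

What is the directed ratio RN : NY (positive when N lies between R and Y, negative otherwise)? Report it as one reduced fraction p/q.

Set Y = (0, 0), F = (1, 0), R = (0, 1), P = (5, 2); any affine frame gives the same invariant.
1. E lies on line YP with YE:EP = 3:2 ⇒ E = (3, 6/5)
2. N is the intersection of line EF and line RY ⇒ N = (0, -3/5)
N = R + t·(Y−R) with t = 8/5, so RN:NY = t:(1−t) = 8/5:-3/5

RN:NY = -8/3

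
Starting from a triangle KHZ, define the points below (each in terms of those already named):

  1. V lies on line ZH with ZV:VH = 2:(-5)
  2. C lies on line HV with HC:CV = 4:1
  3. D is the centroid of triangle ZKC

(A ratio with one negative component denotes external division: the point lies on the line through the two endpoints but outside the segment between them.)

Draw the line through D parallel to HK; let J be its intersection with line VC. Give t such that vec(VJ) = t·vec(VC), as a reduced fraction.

t = 8/3

Choose coordinates K = (0, 0), H = (1, 0), Z = (0, 1).
1. V lies on line ZH with ZV:VH = 2:(-5) ⇒ V = (-2/3, 5/3)
2. C lies on line HV with HC:CV = 4:1 ⇒ C = (-1/3, 4/3)
3. D is the centroid of triangle ZKC ⇒ D = (-1/9, 7/9)
through D parallel to HK: direction (-1, 0); meets VC at J = (2/9, 7/9)
J = V + t·(C−V) with t = 8/3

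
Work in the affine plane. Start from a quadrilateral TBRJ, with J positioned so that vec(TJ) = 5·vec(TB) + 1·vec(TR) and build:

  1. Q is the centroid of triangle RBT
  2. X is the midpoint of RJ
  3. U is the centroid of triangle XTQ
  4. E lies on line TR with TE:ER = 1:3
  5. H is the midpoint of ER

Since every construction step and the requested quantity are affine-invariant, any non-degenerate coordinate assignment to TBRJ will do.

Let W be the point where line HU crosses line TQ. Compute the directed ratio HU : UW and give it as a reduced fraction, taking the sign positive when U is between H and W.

Work in coordinates with T = (0, 0), B = (1, 0), R = (0, 1), J = (5, 1).
1. Q is the centroid of triangle RBT ⇒ Q = (1/3, 1/3)
2. X is the midpoint of RJ ⇒ X = (5/2, 1)
3. U is the centroid of triangle XTQ ⇒ U = (17/18, 4/9)
4. E lies on line TR with TE:ER = 1:3 ⇒ E = (0, 1/4)
5. H is the midpoint of ER ⇒ H = (0, 5/8)
line HU meets TQ at W = (85/162, 85/162)
U = H + t·(W−H) with t = 9/5, so HU:UW = 9/5:-4/5

HU:UW = -9/4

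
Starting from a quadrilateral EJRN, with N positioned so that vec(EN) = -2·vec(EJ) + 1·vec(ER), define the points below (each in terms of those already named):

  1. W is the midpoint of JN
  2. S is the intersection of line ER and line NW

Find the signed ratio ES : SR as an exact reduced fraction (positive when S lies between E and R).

ES:SR = 1/2

Assign E = (0, 0), J = (1, 0), R = (0, 1), N = (-2, 1) — the answer is frame-independent, so this choice is without loss of generality.
1. W is the midpoint of JN ⇒ W = (-1/2, 1/2)
2. S is the intersection of line ER and line NW ⇒ S = (0, 1/3)
S = E + t·(R−E) with t = 1/3, so ES:SR = t:(1−t) = 1/3:2/3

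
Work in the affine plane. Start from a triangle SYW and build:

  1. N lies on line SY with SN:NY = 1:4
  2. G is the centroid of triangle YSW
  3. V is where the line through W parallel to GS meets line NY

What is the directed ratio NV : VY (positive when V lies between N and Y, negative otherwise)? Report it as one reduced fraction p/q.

Assign S = (0, 0), Y = (1, 0), W = (0, 1) — the answer is frame-independent, so this choice is without loss of generality.
1. N lies on line SY with SN:NY = 1:4 ⇒ N = (1/5, 0)
2. G is the centroid of triangle YSW ⇒ G = (1/3, 1/3)
3. V is where the line through W parallel to GS meets line NY ⇒ V = (-1, 0)
V = N + t·(Y−N) with t = -3/2, so NV:VY = t:(1−t) = -3/2:5/2

NV:VY = -3/5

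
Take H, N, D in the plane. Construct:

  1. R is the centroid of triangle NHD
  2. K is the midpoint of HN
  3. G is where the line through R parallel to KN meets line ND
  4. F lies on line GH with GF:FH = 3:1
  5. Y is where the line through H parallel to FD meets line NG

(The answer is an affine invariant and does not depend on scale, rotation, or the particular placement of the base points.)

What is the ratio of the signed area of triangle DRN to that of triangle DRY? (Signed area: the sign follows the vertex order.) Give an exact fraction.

Choose coordinates H = (0, 0), N = (1, 0), D = (0, 1).
1. R is the centroid of triangle NHD ⇒ R = (1/3, 1/3)
2. K is the midpoint of HN ⇒ K = (1/2, 0)
3. G is where the line through R parallel to KN meets line ND ⇒ G = (2/3, 1/3)
4. F lies on line GH with GF:FH = 3:1 ⇒ F = (1/6, 1/12)
5. Y is where the line through H parallel to FD meets line NG ⇒ Y = (-2/9, 11/9)
2·[DRN] = 1/3, 2·[DRY] = -2/27
[DRN]:[DRY] = 1/3:-2/27 = -9/2

[DRN]:[DRY] = -9/2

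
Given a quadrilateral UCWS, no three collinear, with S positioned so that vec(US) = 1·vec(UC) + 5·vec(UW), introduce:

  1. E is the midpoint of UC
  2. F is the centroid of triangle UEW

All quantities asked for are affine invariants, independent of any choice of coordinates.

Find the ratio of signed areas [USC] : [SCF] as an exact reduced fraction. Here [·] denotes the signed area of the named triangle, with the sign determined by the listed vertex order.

Assign U = (0, 0), C = (1, 0), W = (0, 1), S = (1, 5) — the answer is frame-independent, so this choice is without loss of generality.
1. E is the midpoint of UC ⇒ E = (1/2, 0)
2. F is the centroid of triangle UEW ⇒ F = (1/6, 1/3)
2·[USC] = -5, 2·[SCF] = -25/6
[USC]:[SCF] = -5:-25/6 = 6/5

[USC]:[SCF] = 6/5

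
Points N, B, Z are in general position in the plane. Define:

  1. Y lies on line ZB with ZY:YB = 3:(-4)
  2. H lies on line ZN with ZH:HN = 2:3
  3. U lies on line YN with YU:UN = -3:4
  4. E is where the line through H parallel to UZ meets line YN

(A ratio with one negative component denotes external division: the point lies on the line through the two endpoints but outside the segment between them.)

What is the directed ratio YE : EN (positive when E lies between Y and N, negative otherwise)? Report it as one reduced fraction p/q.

Choose coordinates N = (0, 0), B = (1, 0), Z = (0, 1).
1. Y lies on line ZB with ZY:YB = 3:(-4) ⇒ Y = (-3, 4)
2. H lies on line ZN with ZH:HN = 2:3 ⇒ H = (0, 3/5)
3. U lies on line YN with YU:UN = -3:4 ⇒ U = (-12, 16)
4. E is where the line through H parallel to UZ meets line YN ⇒ E = (-36/5, 48/5)
E = Y + t·(N−Y) with t = -7/5, so YE:EN = t:(1−t) = -7/5:12/5

YE:EN = -7/12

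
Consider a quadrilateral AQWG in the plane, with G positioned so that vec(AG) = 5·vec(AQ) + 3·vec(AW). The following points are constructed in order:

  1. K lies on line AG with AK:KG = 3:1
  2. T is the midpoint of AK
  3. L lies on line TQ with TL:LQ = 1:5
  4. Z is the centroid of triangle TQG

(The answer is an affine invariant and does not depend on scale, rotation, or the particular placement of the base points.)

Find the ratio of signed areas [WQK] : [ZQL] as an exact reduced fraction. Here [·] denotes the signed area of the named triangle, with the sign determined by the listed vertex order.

[WQK]:[ZQL] = -48/5

Set A = (0, 0), Q = (1, 0), W = (0, 1), G = (5, 3); any affine frame gives the same invariant.
1. K lies on line AG with AK:KG = 3:1 ⇒ K = (15/4, 9/4)
2. T is the midpoint of AK ⇒ T = (15/8, 9/8)
3. L lies on line TQ with TL:LQ = 1:5 ⇒ L = (83/48, 15/16)
4. Z is the centroid of triangle TQG ⇒ Z = (21/8, 11/8)
2·[WQK] = 5, 2·[ZQL] = -25/48
[WQK]:[ZQL] = 5:-25/48 = -48/5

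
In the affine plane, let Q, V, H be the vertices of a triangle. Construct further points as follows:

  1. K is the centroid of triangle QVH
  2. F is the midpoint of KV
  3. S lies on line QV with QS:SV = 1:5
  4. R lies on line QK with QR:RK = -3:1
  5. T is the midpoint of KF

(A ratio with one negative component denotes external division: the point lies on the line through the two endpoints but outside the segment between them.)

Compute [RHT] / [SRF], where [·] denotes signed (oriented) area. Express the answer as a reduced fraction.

[RHT]:[SRF] = -9/14

Choose coordinates Q = (0, 0), V = (1, 0), H = (0, 1).
1. K is the centroid of triangle QVH ⇒ K = (1/3, 1/3)
2. F is the midpoint of KV ⇒ F = (2/3, 1/6)
3. S lies on line QV with QS:SV = 1:5 ⇒ S = (1/6, 0)
4. R lies on line QK with QR:RK = -3:1 ⇒ R = (1/2, 1/2)
5. T is the midpoint of KF ⇒ T = (1/2, 1/4)
2·[RHT] = 1/8, 2·[SRF] = -7/36
[RHT]:[SRF] = 1/8:-7/36 = -9/14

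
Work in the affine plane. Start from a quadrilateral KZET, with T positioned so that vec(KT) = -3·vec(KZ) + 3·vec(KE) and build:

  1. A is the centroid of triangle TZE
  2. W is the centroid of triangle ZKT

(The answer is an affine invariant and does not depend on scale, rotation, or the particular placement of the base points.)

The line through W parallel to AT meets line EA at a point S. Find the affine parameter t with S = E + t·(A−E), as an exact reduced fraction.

Set K = (0, 0), Z = (1, 0), E = (0, 1), T = (-3, 3); any affine frame gives the same invariant.
1. A is the centroid of triangle TZE ⇒ A = (-2/3, 4/3)
2. W is the centroid of triangle ZKT ⇒ W = (-2/3, 1)
through W parallel to AT: direction (-7/3, 5/3); meets EA at S = (-20/9, 19/9)
S = E + t·(A−E) with t = 10/3

t = 10/3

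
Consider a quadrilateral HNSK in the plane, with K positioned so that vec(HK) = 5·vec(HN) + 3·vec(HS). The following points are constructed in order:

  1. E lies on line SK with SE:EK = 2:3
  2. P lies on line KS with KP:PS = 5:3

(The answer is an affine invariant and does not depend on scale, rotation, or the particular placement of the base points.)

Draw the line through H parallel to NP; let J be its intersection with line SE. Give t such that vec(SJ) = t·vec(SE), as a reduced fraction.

t = 5/16

Work in coordinates with H = (0, 0), N = (1, 0), S = (0, 1), K = (5, 3).
1. E lies on line SK with SE:EK = 2:3 ⇒ E = (2, 9/5)
2. P lies on line KS with KP:PS = 5:3 ⇒ P = (15/8, 7/4)
through H parallel to NP: direction (7/8, 7/4); meets SE at J = (5/8, 5/4)
J = S + t·(E−S) with t = 5/16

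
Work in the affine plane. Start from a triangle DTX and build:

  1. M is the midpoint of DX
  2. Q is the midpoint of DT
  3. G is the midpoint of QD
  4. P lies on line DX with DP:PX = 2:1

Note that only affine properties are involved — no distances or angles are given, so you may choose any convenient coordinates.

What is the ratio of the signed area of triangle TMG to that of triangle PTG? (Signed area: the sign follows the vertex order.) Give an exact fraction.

[TMG]:[PTG] = -3/4

Choose coordinates D = (0, 0), T = (1, 0), X = (0, 1).
1. M is the midpoint of DX ⇒ M = (0, 1/2)
2. Q is the midpoint of DT ⇒ Q = (1/2, 0)
3. G is the midpoint of QD ⇒ G = (1/4, 0)
4. P lies on line DX with DP:PX = 2:1 ⇒ P = (0, 2/3)
2·[TMG] = 3/8, 2·[PTG] = -1/2
[TMG]:[PTG] = 3/8:-1/2 = -3/4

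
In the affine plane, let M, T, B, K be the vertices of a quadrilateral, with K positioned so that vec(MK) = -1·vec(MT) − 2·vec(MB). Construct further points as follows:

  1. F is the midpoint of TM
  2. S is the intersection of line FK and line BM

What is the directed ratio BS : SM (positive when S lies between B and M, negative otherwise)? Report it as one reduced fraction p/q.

Work in coordinates with M = (0, 0), T = (1, 0), B = (0, 1), K = (-1, -2).
1. F is the midpoint of TM ⇒ F = (1/2, 0)
2. S is the intersection of line FK and line BM ⇒ S = (0, -2/3)
S = B + t·(M−B) with t = 5/3, so BS:SM = t:(1−t) = 5/3:-2/3

BS:SM = -5/2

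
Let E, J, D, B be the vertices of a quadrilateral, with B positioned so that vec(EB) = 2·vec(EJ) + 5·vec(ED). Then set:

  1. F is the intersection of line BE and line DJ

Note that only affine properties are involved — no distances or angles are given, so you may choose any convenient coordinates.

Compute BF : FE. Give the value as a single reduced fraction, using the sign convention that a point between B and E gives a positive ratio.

BF:FE = 6

Assign E = (0, 0), J = (1, 0), D = (0, 1), B = (2, 5) — the answer is frame-independent, so this choice is without loss of generality.
1. F is the intersection of line BE and line DJ ⇒ F = (2/7, 5/7)
F = B + t·(E−B) with t = 6/7, so BF:FE = t:(1−t) = 6/7:1/7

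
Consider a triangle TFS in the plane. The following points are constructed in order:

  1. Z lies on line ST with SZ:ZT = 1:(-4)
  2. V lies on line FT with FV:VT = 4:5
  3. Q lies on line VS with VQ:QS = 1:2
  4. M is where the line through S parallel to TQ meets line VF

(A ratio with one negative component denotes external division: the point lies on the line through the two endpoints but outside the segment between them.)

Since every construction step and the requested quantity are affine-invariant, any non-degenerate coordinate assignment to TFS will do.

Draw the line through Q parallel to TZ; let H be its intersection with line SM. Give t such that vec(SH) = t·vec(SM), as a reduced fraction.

Choose coordinates T = (0, 0), F = (1, 0), S = (0, 1).
1. Z lies on line ST with SZ:ZT = 1:(-4) ⇒ Z = (0, 4/3)
2. V lies on line FT with FV:VT = 4:5 ⇒ V = (5/9, 0)
3. Q lies on line VS with VQ:QS = 1:2 ⇒ Q = (10/27, 1/3)
4. M is where the line through S parallel to TQ meets line VF ⇒ M = (-10/9, 0)
through Q parallel to TZ: direction (0, 4/3); meets SM at H = (10/27, 4/3)
H = S + t·(M−S) with t = -1/3

t = -1/3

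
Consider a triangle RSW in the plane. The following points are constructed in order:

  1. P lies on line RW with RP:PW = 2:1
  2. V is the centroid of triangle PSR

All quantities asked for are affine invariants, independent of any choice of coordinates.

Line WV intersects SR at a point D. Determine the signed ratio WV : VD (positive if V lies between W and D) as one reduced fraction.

WV:VD = 7/2

Choose coordinates R = (0, 0), S = (1, 0), W = (0, 1).
1. P lies on line RW with RP:PW = 2:1 ⇒ P = (0, 2/3)
2. V is the centroid of triangle PSR ⇒ V = (1/3, 2/9)
line WV meets SR at D = (3/7, 0)
V = W + t·(D−W) with t = 7/9, so WV:VD = 7/9:2/9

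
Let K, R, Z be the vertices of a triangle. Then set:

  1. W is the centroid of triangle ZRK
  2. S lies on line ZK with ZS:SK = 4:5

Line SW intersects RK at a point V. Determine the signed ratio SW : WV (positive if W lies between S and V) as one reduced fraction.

Set K = (0, 0), R = (1, 0), Z = (0, 1); any affine frame gives the same invariant.
1. W is the centroid of triangle ZRK ⇒ W = (1/3, 1/3)
2. S lies on line ZK with ZS:SK = 4:5 ⇒ S = (0, 5/9)
line SW meets RK at V = (5/6, 0)
W = S + t·(V−S) with t = 2/5, so SW:WV = 2/5:3/5

SW:WV = 2/3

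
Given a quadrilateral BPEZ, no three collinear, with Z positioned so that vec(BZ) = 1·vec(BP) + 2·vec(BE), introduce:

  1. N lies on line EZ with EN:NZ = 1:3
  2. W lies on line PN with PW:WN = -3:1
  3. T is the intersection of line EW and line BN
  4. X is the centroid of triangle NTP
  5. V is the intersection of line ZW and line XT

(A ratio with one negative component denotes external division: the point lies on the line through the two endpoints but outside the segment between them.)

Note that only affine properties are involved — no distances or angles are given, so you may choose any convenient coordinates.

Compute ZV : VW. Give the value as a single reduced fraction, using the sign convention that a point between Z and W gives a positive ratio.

Set B = (0, 0), P = (1, 0), E = (0, 1), Z = (1, 2); any affine frame gives the same invariant.
1. N lies on line EZ with EN:NZ = 1:3 ⇒ N = (1/4, 5/4)
2. W lies on line PN with PW:WN = -3:1 ⇒ W = (-1/8, 15/8)
3. T is the intersection of line EW and line BN ⇒ T = (1/12, 5/12)
4. X is the centroid of triangle NTP ⇒ X = (4/9, 5/9)
5. V is the intersection of line ZW and line XT ⇒ V = (11/2, 5/2)
V = Z + t·(W−Z) with t = -4, so ZV:VW = t:(1−t) = -4:5

ZV:VW = -4/5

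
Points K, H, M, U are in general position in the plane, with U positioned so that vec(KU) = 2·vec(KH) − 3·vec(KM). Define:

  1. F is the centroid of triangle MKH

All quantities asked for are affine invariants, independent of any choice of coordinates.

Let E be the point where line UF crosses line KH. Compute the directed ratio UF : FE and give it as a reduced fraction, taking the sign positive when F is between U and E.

Assign K = (0, 0), H = (1, 0), M = (0, 1), U = (2, -3) — the answer is frame-independent, so this choice is without loss of generality.
1. F is the centroid of triangle MKH ⇒ F = (1/3, 1/3)
line UF meets KH at E = (1/2, 0)
F = U + t·(E−U) with t = 10/9, so UF:FE = 10/9:-1/9

UF:FE = -10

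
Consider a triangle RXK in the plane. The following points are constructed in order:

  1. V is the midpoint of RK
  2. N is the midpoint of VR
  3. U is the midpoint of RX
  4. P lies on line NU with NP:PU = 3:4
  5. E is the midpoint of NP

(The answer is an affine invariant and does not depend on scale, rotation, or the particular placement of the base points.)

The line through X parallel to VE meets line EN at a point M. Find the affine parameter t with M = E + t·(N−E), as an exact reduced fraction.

t = -28/3

Work in coordinates with R = (0, 0), X = (1, 0), K = (0, 1).
1. V is the midpoint of RK ⇒ V = (0, 1/2)
2. N is the midpoint of VR ⇒ N = (0, 1/4)
3. U is the midpoint of RX ⇒ U = (1/2, 0)
4. P lies on line NU with NP:PU = 3:4 ⇒ P = (3/14, 1/7)
5. E is the midpoint of NP ⇒ E = (3/28, 11/56)
through X parallel to VE: direction (3/28, -17/56); meets EN at M = (31/28, -17/56)
M = E + t·(N−E) with t = -28/3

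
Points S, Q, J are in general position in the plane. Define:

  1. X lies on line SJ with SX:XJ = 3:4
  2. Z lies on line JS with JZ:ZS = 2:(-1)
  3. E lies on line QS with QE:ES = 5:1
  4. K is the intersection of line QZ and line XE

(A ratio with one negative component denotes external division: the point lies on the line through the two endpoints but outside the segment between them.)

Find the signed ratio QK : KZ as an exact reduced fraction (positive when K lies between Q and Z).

Choose coordinates S = (0, 0), Q = (1, 0), J = (0, 1).
1. X lies on line SJ with SX:XJ = 3:4 ⇒ X = (0, 3/7)
2. Z lies on line JS with JZ:ZS = 2:(-1) ⇒ Z = (0, -1)
3. E lies on line QS with QE:ES = 5:1 ⇒ E = (1/6, 0)
4. K is the intersection of line QZ and line XE ⇒ K = (2/5, -3/5)
K = Q + t·(Z−Q) with t = 3/5, so QK:KZ = t:(1−t) = 3/5:2/5

QK:KZ = 3/2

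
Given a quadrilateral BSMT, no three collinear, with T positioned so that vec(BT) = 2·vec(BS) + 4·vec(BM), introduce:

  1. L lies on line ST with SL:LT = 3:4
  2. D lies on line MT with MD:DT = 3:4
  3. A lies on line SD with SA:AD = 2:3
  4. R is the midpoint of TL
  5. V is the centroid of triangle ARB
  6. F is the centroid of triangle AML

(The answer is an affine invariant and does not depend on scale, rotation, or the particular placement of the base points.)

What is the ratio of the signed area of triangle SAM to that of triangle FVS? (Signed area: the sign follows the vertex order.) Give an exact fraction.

[SAM]:[FVS] = -315/46

Choose coordinates B = (0, 0), S = (1, 0), M = (0, 1), T = (2, 4).
1. L lies on line ST with SL:LT = 3:4 ⇒ L = (10/7, 12/7)
2. D lies on line MT with MD:DT = 3:4 ⇒ D = (6/7, 16/7)
3. A lies on line SD with SA:AD = 2:3 ⇒ A = (33/35, 32/35)
4. R is the midpoint of TL ⇒ R = (12/7, 20/7)
5. V is the centroid of triangle ARB ⇒ V = (31/35, 44/35)
6. F is the centroid of triangle AML ⇒ F = (83/105, 127/105)
2·[SAM] = 6/7, 2·[FVS] = -92/735
[SAM]:[FVS] = 6/7:-92/735 = -315/46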